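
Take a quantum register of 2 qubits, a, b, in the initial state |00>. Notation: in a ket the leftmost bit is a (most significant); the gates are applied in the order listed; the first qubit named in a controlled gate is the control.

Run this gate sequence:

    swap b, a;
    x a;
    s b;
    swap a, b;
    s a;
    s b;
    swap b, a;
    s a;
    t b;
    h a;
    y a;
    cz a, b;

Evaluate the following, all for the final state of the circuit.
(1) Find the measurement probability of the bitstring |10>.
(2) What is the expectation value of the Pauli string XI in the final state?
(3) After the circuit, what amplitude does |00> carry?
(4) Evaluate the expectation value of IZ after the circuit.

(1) Outcome |10> occurs with probability 1/2.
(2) In the final state, XI has expectation 1.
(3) The final state's coefficient on |00> equals -sqrt(2)*I/2.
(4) In the final state, IZ has expectation 1.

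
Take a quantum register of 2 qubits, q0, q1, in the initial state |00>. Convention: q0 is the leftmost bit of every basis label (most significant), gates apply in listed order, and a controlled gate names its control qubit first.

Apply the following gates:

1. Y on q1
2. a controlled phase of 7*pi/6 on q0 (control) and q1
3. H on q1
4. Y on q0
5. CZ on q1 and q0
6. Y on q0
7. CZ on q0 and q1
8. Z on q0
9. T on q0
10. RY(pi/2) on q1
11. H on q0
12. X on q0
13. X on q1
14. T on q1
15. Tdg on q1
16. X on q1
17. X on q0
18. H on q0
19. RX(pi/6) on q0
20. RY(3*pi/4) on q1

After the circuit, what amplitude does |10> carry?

The amplitude on |10> is sqrt(sqrt(2) + 2)*(-sqrt(6) + sqrt(2))/8.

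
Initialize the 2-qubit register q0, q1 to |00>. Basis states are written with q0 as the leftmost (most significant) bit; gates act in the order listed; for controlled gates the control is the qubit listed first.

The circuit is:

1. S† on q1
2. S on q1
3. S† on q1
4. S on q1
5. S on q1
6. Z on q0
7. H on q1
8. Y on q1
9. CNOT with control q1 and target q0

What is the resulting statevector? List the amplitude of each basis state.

The resulting statevector has amplitude -sqrt(2)*I/2 on |00>, 0 on |01>, 0 on |10>, sqrt(2)*I/2 on |11>. Key observation: gates 1-4 undo each other exactly, leaving only the rest of the circuit to track.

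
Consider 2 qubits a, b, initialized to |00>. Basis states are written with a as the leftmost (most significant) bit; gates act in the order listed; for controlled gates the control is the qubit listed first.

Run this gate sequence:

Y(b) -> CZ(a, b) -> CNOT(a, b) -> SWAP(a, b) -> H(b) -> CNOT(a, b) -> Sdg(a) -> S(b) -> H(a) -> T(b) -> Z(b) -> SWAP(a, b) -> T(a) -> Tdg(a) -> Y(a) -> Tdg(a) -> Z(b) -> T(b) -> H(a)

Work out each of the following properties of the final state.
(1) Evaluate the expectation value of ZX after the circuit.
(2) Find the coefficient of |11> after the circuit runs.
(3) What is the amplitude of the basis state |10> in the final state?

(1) The observable ZX averages to -sqrt(2)/2.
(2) The final state's coefficient on |11> equals -sqrt(2)*I/2.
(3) The amplitude on |10> is -sqrt(2)*exp(I*pi/4)/2.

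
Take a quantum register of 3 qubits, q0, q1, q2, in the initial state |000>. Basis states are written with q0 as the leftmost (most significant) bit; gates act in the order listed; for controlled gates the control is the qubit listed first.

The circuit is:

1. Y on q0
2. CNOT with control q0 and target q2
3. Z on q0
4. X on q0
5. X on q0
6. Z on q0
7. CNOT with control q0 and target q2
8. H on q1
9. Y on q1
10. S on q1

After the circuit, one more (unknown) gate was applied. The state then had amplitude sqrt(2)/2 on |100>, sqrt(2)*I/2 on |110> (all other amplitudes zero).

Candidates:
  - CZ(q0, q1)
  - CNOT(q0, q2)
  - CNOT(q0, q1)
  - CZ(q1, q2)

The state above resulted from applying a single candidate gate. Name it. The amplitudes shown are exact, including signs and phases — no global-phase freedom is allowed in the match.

The applied gate was CZ(q0, q1).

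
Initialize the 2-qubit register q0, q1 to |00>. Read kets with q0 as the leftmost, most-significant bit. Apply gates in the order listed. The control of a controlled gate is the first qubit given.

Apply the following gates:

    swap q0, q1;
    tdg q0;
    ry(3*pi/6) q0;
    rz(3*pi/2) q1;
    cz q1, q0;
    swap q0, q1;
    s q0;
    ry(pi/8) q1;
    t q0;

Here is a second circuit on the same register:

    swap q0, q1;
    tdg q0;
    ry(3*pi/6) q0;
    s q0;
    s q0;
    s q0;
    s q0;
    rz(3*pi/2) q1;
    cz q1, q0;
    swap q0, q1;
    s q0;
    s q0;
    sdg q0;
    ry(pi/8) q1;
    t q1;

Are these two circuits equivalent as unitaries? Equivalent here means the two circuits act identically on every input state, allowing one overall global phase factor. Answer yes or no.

No: there is an input state on which the two circuits produce genuinely different outputs (not merely differing by a phase).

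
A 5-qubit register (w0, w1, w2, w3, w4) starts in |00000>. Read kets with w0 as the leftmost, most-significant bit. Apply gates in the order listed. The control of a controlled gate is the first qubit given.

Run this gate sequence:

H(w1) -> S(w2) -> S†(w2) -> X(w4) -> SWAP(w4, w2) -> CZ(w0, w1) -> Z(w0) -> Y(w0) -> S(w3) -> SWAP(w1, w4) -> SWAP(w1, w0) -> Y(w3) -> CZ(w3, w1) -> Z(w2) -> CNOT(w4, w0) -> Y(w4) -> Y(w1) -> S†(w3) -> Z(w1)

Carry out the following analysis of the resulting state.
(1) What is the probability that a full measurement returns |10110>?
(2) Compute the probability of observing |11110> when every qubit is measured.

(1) Outcome |10110> occurs with probability 1/2.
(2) A full measurement returns |11110> with probability 0.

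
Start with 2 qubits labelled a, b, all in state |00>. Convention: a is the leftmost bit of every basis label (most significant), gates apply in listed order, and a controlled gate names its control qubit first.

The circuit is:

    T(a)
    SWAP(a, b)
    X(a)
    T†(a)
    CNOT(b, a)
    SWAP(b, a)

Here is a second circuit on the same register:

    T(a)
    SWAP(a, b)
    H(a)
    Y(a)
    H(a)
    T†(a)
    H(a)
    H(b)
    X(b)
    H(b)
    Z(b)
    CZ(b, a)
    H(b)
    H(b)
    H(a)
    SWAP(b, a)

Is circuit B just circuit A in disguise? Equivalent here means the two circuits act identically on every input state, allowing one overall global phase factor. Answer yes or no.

No, they are not equivalent — no single phase factor reconciles the two unitaries.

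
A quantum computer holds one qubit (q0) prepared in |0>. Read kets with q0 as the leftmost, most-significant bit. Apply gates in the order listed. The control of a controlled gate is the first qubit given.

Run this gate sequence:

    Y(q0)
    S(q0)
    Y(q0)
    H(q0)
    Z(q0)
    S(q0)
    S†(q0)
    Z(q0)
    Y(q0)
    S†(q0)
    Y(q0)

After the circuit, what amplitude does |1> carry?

The amplitude on |1> is sqrt(2)*I/2.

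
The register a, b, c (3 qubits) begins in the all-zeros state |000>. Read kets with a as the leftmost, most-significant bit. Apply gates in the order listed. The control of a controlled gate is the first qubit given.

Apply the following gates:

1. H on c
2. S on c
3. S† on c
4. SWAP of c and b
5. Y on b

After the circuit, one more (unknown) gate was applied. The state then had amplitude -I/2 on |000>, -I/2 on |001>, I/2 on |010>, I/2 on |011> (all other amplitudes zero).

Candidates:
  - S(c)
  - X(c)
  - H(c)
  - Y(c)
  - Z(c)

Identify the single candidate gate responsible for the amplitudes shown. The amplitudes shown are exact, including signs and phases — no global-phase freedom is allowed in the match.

It was H(c) that produced the state shown. Key observation: the block from step 2 through step 3 cancels to the identity and can be dropped.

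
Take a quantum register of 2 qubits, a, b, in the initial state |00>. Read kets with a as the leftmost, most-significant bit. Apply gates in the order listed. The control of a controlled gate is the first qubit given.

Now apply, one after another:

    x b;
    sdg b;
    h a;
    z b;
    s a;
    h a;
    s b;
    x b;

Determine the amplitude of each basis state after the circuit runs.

The final amplitudes are -1/2 - I/2 on |00>, 0 on |01>, -1/2 + I/2 on |10>, 0 on |11>.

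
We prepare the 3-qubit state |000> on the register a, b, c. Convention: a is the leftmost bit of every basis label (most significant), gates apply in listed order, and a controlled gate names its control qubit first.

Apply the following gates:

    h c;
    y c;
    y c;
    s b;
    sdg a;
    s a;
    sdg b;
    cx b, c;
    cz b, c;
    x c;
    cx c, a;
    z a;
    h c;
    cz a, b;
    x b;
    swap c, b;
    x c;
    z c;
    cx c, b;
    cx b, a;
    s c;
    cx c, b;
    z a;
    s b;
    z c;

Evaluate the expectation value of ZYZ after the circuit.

The observable ZYZ averages to 1. Key observation: steps 4-7 multiply out to the identity, so the circuit reduces to the remaining gates.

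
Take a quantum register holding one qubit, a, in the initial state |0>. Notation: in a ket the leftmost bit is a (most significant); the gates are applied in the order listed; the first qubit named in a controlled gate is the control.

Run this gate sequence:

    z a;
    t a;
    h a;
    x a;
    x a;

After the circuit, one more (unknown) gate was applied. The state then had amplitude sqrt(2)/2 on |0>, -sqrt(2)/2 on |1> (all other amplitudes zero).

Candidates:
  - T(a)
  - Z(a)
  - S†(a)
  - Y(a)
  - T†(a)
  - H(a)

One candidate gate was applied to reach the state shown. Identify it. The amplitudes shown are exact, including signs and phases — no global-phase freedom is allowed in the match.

It was Z(a) that produced the state shown.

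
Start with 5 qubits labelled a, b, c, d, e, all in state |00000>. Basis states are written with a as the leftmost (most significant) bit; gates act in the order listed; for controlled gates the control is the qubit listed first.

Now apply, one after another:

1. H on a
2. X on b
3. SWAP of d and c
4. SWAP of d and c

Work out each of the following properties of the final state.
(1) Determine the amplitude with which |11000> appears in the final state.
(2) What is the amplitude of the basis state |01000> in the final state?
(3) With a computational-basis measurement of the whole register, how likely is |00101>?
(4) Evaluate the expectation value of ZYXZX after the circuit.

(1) |11000> carries amplitude sqrt(2)/2 in the final state. Key observation: gates 3-4 undo each other exactly, leaving only the rest of the circuit to track.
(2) |01000> carries amplitude sqrt(2)/2 in the final state.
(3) A full measurement returns |00101> with probability 0.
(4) The observable ZYXZX averages to 0.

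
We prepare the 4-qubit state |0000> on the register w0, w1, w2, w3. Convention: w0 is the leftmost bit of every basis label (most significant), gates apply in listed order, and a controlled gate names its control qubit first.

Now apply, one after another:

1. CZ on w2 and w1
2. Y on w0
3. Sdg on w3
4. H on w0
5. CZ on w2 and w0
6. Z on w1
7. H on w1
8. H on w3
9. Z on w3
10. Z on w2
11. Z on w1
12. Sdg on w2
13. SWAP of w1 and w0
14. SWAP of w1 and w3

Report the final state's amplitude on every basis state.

After the circuit, the state carries amplitude sqrt(2)*I/4 on |0000>, -sqrt(2)*I/4 on |0001>, 0 on |0010>, 0 on |0011>, -sqrt(2)*I/4 on |0100>, sqrt(2)*I/4 on |0101>, 0 on |0110>, 0 on |0111>, -sqrt(2)*I/4 on |1000>, sqrt(2)*I/4 on |1001>, 0 on |1010>, 0 on |1011>, sqrt(2)*I/4 on |1100>, -sqrt(2)*I/4 on |1101>, 0 on |1110>, 0 on |1111>.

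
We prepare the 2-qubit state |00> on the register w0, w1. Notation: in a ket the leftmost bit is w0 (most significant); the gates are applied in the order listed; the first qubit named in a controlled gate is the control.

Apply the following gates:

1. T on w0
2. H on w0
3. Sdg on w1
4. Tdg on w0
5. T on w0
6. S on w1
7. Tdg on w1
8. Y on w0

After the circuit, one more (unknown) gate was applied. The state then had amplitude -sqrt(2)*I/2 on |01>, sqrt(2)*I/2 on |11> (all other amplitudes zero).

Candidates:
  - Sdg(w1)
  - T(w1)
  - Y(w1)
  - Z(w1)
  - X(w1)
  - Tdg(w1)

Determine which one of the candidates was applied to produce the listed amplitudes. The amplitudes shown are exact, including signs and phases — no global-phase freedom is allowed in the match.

The applied gate was X(w1). Key observation: steps 3-6 multiply out to the identity, so the circuit reduces to the remaining gates.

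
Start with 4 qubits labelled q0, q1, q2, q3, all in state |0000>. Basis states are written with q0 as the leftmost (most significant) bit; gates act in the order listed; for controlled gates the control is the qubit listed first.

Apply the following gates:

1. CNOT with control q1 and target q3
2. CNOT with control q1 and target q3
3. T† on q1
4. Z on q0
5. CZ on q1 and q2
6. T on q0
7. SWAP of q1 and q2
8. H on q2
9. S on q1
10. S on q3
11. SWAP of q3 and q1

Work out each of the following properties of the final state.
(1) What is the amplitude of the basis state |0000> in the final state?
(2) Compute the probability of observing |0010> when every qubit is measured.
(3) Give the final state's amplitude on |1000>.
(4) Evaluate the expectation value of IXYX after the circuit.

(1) The final state's coefficient on |0000> equals sqrt(2)/2.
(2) The probability of measuring |0010> is 1/2.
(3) The final state's coefficient on |1000> equals 0.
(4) The observable IXYX averages to 0.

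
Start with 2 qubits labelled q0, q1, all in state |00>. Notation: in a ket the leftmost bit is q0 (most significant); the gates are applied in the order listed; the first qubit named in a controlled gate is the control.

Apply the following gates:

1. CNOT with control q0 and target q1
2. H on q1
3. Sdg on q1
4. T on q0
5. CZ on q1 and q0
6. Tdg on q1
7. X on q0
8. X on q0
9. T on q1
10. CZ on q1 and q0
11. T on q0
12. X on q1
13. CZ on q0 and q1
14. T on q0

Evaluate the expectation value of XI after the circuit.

The observable XI averages to 0.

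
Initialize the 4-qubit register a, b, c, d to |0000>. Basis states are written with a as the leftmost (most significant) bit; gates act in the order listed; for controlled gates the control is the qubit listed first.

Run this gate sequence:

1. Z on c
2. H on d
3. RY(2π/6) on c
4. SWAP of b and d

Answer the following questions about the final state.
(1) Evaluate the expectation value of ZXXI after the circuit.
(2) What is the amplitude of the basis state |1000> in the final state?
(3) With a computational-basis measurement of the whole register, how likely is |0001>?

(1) In the final state, ZXXI has expectation sqrt(3)/2.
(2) The final state's coefficient on |1000> equals 0.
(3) The probability of measuring |0001> is 0.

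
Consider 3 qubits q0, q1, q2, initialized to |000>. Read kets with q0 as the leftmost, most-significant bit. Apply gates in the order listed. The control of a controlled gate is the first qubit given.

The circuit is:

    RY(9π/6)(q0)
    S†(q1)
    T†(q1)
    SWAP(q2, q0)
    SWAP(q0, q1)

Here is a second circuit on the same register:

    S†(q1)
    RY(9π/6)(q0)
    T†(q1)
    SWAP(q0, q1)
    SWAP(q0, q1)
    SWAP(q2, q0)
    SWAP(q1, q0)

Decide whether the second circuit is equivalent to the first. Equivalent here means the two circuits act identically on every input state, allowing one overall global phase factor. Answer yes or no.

Yes, they are equivalent — the unitaries differ by at most a global phase.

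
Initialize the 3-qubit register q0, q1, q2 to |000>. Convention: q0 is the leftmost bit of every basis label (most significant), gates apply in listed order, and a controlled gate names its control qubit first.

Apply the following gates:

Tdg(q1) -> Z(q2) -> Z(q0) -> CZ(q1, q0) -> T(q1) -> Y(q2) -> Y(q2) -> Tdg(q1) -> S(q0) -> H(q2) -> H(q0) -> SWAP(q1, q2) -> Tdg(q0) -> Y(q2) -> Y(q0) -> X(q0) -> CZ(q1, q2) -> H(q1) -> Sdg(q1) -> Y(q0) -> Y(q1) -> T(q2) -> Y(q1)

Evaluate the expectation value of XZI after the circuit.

The observable XZI averages to -sqrt(2)/2. Key observation: gates 5-8 undo each other exactly, leaving only the rest of the circuit to track.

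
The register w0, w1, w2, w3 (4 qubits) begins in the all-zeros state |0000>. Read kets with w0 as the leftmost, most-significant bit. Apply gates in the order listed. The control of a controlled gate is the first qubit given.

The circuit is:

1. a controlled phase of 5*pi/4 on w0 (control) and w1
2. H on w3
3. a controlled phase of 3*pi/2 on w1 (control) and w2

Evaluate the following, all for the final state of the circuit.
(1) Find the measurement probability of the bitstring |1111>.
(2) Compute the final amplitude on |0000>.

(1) A full measurement returns |1111> with probability 0.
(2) The amplitude on |0000> is sqrt(2)/2.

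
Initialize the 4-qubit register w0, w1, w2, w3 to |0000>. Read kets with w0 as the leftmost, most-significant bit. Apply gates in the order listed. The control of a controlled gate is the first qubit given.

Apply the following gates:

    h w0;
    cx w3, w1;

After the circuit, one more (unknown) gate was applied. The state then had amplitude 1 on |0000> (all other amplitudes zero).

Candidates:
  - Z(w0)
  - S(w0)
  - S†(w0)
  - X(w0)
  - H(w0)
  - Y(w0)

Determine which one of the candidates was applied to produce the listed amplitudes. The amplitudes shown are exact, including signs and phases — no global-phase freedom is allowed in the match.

The unique candidate consistent with the amplitudes is H(w0).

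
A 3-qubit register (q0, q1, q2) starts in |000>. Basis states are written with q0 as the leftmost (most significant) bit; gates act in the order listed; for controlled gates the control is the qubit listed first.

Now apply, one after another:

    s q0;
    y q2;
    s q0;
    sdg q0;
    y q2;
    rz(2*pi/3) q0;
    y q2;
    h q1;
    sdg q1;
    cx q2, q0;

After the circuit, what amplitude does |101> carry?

The amplitude on |101> is sqrt(2)*exp(I*pi/6)/2.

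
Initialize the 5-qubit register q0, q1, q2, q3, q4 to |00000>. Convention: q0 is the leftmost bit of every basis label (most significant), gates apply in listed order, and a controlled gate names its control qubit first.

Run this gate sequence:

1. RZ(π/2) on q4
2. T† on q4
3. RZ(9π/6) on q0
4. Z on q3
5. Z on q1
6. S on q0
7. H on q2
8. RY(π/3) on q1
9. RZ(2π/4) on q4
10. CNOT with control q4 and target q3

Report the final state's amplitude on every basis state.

The final amplitudes are sqrt(6)*exp(3*I*pi/4)/4 on |00000>, sqrt(6)*exp(3*I*pi/4)/4 on |00100>, sqrt(2)*exp(3*I*pi/4)/4 on |01000>, sqrt(2)*exp(3*I*pi/4)/4 on |01100>, and 0 on every other basis state.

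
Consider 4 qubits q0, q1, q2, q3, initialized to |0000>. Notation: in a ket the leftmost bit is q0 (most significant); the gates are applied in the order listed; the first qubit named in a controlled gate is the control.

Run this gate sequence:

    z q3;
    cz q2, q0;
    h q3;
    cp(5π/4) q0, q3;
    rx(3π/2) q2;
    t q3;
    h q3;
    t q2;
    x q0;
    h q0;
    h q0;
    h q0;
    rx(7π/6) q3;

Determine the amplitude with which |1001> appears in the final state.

The final state's coefficient on |1001> equals -sqrt(6)*(1 + I)/16 - sqrt(6)*exp(3*I*pi/4)/16 + sqrt(2)*(1 - I)/16 - sqrt(2)*exp(I*pi/4)/16 - sqrt(2)*exp(3*I*pi/4)/16 + sqrt(6)*exp(I*pi/4)/16. Key observation: the block from step 11 through step 12 cancels to the identity and can be dropped.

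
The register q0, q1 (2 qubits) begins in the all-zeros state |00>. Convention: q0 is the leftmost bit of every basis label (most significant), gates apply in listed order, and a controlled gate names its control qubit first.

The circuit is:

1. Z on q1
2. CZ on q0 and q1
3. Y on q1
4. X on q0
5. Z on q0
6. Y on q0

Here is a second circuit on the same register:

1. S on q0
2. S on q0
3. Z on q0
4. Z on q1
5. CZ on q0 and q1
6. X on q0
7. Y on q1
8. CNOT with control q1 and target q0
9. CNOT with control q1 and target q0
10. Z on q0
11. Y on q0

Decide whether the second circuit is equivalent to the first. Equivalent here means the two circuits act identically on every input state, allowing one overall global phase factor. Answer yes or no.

Yes — the two circuits implement the same unitary up to a global phase.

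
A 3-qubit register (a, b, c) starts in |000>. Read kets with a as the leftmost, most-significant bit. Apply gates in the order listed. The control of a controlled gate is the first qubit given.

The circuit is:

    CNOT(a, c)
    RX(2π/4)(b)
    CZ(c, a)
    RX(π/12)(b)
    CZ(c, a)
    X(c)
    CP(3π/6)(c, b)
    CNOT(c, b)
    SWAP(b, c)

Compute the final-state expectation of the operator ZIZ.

The observable ZIZ averages to -sqrt(2)/4 + sqrt(6)/4.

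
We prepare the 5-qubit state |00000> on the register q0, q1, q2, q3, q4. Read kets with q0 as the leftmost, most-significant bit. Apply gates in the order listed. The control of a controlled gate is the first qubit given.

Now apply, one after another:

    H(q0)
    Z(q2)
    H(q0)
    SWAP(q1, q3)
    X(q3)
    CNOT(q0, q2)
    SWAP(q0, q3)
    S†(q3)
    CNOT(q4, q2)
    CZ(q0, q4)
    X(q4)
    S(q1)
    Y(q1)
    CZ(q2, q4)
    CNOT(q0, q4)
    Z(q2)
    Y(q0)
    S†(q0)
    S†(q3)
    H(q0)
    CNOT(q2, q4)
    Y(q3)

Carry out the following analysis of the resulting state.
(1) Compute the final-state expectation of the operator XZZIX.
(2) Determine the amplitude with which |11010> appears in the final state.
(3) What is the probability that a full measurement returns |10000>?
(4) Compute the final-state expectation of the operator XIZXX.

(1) The expectation value of XZZIX is 0.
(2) |11010> carries amplitude sqrt(2)*I/2 in the final state.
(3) The probability of measuring |10000> is 0.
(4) In the final state, XIZXX has expectation 0.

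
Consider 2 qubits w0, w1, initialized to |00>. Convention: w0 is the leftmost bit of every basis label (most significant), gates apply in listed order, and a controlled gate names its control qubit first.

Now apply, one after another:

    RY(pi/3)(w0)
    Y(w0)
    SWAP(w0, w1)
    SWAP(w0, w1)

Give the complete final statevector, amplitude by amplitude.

After the circuit, the state carries amplitude -I/2 on |00>, 0 on |01>, sqrt(3)*I/2 on |10>, 0 on |11>. Key observation: steps 3-4 multiply out to the identity, so the circuit reduces to the remaining gates.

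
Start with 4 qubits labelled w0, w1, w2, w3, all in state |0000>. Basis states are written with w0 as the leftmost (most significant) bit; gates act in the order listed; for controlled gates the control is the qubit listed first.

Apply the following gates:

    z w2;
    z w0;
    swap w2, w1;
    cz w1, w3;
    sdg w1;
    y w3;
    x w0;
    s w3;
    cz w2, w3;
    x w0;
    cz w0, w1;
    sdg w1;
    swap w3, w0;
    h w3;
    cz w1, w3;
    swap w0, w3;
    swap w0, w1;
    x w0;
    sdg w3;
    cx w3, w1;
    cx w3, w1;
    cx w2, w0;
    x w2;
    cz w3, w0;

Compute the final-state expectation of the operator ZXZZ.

The observable ZXZZ averages to -1.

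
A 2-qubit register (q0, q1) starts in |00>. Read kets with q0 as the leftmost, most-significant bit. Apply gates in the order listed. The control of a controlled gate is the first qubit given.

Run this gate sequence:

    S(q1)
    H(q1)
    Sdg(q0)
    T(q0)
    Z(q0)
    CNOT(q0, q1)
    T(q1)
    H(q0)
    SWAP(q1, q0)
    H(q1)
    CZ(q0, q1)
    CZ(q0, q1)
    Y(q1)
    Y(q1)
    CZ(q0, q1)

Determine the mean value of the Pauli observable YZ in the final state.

The expectation value of YZ is sqrt(2)/2. Key observation: the block from step 12 through step 15 cancels to the identity and can be dropped.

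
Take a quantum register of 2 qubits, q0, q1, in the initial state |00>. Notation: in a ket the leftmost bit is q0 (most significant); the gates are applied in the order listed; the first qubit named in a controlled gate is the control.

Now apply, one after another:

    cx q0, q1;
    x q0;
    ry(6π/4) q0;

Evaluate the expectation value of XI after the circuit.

The observable XI averages to 1.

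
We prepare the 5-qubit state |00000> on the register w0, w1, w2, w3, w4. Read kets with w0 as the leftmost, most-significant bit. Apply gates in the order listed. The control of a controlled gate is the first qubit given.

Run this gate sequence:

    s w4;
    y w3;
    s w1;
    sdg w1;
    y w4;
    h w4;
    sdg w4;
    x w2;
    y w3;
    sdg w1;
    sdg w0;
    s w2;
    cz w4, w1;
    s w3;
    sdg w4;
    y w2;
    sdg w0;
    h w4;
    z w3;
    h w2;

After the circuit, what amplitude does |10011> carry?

The final state's coefficient on |10011> equals 0.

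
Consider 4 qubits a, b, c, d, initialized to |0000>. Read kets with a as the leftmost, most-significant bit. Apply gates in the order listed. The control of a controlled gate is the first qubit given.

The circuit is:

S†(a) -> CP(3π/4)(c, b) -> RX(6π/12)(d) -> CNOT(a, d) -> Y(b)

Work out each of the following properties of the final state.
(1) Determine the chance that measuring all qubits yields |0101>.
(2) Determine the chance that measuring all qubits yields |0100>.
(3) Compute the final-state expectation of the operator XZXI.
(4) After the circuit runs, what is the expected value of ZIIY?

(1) Outcome |0101> occurs with probability 1/2.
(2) Outcome |0100> occurs with probability 1/2.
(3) The observable XZXI averages to 0.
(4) The observable ZIIY averages to -1.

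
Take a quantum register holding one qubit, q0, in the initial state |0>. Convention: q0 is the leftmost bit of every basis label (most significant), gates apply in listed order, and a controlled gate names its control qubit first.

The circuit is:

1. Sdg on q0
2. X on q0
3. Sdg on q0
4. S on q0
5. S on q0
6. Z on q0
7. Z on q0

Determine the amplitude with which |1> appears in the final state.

The final state's coefficient on |1> equals I.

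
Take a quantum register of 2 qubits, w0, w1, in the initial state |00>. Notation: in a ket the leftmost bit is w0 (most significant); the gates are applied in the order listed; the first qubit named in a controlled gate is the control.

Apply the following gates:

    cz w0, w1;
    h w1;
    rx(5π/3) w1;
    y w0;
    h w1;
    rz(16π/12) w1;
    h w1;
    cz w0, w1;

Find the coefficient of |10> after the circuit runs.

|10> carries amplitude -sqrt(2)/2 in the final state.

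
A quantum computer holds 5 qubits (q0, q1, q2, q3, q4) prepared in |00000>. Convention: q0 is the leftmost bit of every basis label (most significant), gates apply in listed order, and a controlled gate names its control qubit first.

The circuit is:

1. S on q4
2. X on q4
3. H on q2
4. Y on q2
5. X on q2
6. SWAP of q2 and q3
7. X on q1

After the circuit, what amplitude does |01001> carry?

The amplitude on |01001> is sqrt(2)*I/2.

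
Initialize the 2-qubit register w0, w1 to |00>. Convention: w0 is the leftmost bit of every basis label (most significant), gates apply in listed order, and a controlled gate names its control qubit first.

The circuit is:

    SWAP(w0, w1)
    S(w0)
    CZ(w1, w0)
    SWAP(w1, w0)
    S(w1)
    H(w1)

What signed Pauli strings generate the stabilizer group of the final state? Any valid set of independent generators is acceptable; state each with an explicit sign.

The final state is stabilized by the group generated by +IX, +ZI; other independent generating sets are equally valid.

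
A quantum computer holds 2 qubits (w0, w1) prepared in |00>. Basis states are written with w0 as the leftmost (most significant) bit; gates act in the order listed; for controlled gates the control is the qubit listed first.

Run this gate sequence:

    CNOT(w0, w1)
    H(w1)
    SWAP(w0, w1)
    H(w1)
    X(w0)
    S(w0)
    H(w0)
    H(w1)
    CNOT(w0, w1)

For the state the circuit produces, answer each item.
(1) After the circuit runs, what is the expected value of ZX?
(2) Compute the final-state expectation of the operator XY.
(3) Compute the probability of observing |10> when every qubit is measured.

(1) The observable ZX averages to 0.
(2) The observable XY averages to -1.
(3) A full measurement returns |10> with probability 0.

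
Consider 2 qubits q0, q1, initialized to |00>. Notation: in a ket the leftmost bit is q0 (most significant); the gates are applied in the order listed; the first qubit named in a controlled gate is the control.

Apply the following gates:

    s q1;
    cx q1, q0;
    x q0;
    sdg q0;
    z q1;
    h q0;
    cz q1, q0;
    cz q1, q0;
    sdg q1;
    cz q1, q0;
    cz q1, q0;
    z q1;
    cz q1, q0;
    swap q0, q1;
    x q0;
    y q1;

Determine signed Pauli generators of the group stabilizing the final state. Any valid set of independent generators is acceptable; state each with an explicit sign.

One valid set of independent stabilizer generators is +IX, -ZI (any independent generating set of the same group is equally correct). Key observation: gates 10-11 undo each other exactly, leaving only the rest of the circuit to track.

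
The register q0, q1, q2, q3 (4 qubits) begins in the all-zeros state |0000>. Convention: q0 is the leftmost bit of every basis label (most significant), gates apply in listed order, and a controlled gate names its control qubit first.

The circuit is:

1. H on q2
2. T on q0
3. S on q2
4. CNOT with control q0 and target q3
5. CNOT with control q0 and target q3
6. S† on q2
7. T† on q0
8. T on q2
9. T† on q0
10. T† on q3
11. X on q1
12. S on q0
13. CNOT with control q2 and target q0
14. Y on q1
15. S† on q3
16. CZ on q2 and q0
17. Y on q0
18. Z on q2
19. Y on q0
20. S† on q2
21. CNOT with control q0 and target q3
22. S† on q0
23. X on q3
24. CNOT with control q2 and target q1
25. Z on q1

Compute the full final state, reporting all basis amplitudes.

The resulting statevector has amplitude -sqrt(2)*I/2 on |0001>, -sqrt(2)*exp(3*I*pi/4)/2 on |1110>, and 0 on every other basis state. Key observation: steps 2-7 multiply out to the identity, so the circuit reduces to the remaining gates.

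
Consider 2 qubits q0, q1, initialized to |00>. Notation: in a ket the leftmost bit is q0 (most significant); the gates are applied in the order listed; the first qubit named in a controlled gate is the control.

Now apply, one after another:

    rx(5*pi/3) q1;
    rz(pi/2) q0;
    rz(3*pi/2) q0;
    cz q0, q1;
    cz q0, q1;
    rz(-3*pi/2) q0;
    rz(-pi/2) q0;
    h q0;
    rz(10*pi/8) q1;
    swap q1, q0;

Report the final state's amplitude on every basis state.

The final amplitudes are sqrt(6)*exp(3*I*pi/8)/4 on |00>, sqrt(6)*exp(3*I*pi/8)/4 on |01>, sqrt(2)*exp(I*pi/8)/4 on |10>, sqrt(2)*exp(I*pi/8)/4 on |11>. Key observation: gates 2-7 undo each other exactly, leaving only the rest of the circuit to track.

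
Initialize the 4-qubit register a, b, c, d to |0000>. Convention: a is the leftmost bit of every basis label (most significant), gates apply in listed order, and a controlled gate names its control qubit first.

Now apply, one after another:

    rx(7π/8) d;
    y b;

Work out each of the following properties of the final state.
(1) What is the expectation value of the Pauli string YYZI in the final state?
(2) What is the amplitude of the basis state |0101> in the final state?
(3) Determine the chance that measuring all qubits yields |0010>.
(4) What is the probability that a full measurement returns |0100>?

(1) In the final state, YYZI has expectation 0.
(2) The amplitude on |0101> is sin(7*pi/16).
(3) The probability of measuring |0010> is 0.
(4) A full measurement returns |0100> with probability cos(7*pi/16)**2.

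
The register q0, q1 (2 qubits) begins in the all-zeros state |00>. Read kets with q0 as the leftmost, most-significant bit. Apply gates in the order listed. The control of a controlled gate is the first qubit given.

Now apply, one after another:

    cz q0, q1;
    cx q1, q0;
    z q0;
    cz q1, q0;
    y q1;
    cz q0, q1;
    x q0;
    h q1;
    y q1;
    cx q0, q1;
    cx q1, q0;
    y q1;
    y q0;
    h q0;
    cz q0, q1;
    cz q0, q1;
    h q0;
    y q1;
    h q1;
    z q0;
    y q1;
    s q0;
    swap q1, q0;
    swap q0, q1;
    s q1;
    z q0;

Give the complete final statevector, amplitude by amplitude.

After the circuit, the state carries amplitude 1/2 on |00>, -I/2 on |01>, I/2 on |10>, -1/2 on |11>. Key observation: steps 14-17 multiply out to the identity, so the circuit reduces to the remaining gates.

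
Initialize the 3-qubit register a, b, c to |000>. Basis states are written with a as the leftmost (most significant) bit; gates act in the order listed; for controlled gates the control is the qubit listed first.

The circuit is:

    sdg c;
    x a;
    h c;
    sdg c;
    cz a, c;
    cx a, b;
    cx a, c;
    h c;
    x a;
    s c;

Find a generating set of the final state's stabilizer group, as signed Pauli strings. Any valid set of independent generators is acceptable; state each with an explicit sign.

The stabilizer group can be generated by -IIX, +ZII, -IZI, among other valid generating sets.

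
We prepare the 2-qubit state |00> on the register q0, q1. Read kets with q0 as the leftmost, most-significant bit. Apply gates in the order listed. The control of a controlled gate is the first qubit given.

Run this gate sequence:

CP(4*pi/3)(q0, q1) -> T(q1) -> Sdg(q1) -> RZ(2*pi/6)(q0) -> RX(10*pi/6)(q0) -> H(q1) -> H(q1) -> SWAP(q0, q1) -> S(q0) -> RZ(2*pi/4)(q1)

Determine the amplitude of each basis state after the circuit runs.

After the circuit, the state carries amplitude sqrt(3)*exp(7*I*pi/12)/2 on |00>, -exp(7*I*pi/12)/2 on |01>, 0 on |10>, 0 on |11>.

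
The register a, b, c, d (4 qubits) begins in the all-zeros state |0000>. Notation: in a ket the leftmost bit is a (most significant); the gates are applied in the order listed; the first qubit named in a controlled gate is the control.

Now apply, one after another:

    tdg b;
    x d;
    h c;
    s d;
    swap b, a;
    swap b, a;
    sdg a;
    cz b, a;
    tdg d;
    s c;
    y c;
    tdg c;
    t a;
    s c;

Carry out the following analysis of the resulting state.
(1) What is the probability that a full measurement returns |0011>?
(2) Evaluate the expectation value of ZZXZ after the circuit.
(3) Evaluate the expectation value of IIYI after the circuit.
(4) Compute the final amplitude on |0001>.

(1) Outcome |0011> occurs with probability 1/2. Key observation: the block from step 5 through step 6 cancels to the identity and can be dropped.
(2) The observable ZZXZ averages to sqrt(2)/2.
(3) The expectation value of IIYI is sqrt(2)/2.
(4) The final state's coefficient on |0001> equals sqrt(2)*exp(I*pi/4)/2.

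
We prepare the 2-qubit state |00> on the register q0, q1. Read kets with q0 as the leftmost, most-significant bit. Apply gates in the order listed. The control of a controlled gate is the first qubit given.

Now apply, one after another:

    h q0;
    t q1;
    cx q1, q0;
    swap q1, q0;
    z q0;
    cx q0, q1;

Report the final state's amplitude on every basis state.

The resulting statevector has amplitude sqrt(2)/2 on |00>, sqrt(2)/2 on |01>, 0 on |10>, 0 on |11>.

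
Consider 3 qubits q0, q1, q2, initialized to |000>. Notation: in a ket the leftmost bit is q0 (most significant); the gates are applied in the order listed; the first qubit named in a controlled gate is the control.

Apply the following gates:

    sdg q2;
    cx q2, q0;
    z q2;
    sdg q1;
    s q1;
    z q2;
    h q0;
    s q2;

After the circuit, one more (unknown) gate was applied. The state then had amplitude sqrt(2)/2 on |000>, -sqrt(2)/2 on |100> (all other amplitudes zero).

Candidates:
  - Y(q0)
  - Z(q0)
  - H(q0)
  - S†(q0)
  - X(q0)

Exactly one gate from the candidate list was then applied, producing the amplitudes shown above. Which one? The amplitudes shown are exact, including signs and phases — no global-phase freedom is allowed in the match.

The applied gate was Z(q0). Key observation: steps 3-6 multiply out to the identity, so the circuit reduces to the remaining gates.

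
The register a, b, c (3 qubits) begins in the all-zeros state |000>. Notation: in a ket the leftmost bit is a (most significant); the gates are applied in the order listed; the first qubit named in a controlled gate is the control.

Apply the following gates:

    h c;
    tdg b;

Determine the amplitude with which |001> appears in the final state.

The amplitude on |001> is sqrt(2)/2.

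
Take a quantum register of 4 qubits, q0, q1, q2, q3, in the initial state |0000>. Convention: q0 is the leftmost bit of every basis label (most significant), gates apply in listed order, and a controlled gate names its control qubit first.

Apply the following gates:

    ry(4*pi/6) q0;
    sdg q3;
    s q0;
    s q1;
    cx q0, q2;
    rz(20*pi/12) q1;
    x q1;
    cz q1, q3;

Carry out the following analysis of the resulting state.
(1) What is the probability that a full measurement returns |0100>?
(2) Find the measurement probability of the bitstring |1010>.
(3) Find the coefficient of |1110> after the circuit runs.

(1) Outcome |0100> occurs with probability 1/4.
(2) Outcome |1010> occurs with probability 0.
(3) |1110> carries amplitude -sqrt(3)*exp(2*I*pi/3)/2 in the final state.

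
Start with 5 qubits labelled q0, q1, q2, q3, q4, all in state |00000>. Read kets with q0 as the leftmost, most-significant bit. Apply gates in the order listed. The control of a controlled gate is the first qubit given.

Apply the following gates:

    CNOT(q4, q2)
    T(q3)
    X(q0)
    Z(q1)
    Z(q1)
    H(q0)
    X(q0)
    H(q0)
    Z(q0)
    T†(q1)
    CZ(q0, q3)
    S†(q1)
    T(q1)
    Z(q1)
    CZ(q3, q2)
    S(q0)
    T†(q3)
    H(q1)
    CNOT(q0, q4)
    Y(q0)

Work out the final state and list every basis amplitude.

After the circuit, the state carries amplitude sqrt(2)/2 on |00001>, sqrt(2)/2 on |01001>, and 0 on every other basis state. Key observation: steps 6-9 multiply out to the identity, so the circuit reduces to the remaining gates.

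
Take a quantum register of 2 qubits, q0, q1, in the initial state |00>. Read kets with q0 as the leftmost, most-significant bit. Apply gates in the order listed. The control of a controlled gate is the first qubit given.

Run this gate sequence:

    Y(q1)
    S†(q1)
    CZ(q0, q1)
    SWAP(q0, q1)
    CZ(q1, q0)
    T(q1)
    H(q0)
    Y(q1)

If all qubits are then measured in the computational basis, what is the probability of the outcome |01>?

Outcome |01> occurs with probability 1/2.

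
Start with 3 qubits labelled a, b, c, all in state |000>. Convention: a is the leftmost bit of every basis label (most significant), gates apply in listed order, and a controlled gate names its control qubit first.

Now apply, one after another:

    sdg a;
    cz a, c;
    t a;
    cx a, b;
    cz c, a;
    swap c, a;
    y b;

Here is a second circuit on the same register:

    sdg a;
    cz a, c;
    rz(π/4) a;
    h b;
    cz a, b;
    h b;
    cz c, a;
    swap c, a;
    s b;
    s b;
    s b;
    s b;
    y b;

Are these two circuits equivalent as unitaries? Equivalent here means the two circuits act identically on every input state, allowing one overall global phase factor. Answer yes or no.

Yes, they are equivalent — the unitaries differ by at most a global phase.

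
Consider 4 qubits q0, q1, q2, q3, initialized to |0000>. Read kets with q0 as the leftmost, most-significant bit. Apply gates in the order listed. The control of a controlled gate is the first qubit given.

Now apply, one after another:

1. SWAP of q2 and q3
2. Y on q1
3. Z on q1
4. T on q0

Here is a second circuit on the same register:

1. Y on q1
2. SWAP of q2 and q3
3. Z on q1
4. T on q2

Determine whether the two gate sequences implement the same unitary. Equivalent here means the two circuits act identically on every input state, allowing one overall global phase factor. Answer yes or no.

No: there is an input state on which the two circuits produce genuinely different outputs (not merely differing by a phase).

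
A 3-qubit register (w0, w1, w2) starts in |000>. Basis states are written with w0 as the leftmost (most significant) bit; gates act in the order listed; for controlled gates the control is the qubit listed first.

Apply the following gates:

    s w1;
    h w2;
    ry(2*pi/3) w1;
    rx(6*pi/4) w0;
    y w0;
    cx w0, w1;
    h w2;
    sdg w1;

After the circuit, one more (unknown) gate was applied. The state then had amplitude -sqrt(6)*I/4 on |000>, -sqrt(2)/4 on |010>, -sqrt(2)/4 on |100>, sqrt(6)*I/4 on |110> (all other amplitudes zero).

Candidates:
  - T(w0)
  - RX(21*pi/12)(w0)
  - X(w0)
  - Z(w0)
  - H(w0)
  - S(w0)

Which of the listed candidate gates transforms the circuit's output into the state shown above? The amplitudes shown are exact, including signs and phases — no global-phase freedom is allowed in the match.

The applied gate was X(w0).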